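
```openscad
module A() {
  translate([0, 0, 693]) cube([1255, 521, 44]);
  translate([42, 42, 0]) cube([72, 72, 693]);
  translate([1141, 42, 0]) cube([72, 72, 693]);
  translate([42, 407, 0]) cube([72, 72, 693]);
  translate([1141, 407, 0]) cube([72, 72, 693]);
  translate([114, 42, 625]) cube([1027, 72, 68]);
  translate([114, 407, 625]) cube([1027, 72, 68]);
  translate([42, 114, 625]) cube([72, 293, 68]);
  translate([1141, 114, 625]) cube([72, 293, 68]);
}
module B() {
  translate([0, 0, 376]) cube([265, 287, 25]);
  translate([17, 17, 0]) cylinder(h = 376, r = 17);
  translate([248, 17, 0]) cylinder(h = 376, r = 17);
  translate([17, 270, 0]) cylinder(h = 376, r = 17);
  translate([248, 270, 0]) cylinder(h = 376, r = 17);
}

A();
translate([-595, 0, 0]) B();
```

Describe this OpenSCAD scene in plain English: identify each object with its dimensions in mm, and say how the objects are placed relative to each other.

A is a rectangular dining table. The top is 1255×521×44 mm with its upper surface at z = 737 mm. It stands on four 72×72 mm square legs, each inset 42 mm from the nearest pair of top edges, running from the floor to the underside of the top. Four apron rails, 72 mm thick and 68 mm tall, run between adjacent legs with their top edges flush with the underside of the top and their outer faces flush with the legs' outer faces.

B is a simple wooden stool: a rectangular seat 265 mm (x) by 287 mm (y), 25 mm thick, top face at z = 401 mm, on four round legs, each 34 mm in diameter. The legs rest on z = 0, each leg's axis is inset half a diameter from the nearest pair of seat edges (so the leg's bounding box is flush with the corner).

The stool is on the floor beside the table on its −x side.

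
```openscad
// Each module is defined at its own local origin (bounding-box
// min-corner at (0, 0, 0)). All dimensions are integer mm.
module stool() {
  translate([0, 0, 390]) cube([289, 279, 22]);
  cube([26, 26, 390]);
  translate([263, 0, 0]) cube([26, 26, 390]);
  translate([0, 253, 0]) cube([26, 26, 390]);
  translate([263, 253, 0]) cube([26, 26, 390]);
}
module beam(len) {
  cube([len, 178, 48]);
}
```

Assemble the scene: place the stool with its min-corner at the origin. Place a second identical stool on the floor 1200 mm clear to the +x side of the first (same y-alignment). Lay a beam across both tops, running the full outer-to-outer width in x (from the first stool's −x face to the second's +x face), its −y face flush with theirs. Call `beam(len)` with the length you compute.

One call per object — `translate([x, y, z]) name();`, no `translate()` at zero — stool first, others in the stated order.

stool();
translate([1489, 0, 0]) stool();
translate([0, 0, 412]) beam(1778);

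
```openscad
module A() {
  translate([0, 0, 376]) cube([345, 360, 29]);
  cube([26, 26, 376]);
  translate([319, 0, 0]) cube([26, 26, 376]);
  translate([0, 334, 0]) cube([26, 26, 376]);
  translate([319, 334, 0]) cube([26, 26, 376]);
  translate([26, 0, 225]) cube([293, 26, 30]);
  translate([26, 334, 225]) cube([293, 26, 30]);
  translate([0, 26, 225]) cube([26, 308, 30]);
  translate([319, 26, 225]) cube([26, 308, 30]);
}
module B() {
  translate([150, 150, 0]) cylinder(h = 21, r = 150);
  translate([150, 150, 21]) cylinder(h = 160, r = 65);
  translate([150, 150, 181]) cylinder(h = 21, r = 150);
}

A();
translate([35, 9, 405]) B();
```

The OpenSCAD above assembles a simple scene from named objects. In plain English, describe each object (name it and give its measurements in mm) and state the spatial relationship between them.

A is a four-legged stool. The seat is a 345×360×29 mm slab whose top surface is at z = 405 mm; four square legs, each 26×26 mm in cross-section, run from the floor (z = 0) to the underside of the seat, each flush with a corner of the seat. Four stretchers, 26 mm wide and 30 mm tall, connect adjacent legs with their undersides at z = 225 mm, each running between the inner faces of the legs it joins and aligned with the legs' outer faces on the other axis.

B is a spool: two coaxial disc flanges of radius 150 mm and thickness 21 mm, joined by a core cylinder of radius 65 mm and height 160 mm. The lower flange rests on z = 0 and the three cylinders share a vertical axis.

The spool is on top of the stool.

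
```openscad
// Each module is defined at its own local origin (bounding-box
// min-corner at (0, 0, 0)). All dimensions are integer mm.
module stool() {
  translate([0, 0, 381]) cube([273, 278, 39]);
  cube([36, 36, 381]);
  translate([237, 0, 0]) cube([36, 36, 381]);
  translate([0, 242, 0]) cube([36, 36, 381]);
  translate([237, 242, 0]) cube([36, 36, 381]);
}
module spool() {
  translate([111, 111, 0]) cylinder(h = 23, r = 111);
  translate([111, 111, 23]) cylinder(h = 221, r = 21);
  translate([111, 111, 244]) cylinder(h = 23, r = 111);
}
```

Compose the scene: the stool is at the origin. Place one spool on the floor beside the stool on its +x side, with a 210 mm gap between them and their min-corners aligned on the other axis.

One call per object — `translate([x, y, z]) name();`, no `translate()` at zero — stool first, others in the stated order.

stool();
translate([483, 0, 0]) spool();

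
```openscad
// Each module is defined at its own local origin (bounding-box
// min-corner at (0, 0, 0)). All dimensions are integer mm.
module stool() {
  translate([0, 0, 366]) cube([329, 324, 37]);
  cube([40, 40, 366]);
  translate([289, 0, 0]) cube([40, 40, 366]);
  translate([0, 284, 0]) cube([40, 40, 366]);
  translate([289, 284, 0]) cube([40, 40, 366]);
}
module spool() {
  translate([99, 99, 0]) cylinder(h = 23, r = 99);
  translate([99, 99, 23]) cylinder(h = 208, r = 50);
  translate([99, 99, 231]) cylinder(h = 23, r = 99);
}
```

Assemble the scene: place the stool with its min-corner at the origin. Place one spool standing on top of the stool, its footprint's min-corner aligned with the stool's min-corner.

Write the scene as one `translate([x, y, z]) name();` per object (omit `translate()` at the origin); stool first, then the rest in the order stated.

stool();
translate([0, 0, 403]) spool();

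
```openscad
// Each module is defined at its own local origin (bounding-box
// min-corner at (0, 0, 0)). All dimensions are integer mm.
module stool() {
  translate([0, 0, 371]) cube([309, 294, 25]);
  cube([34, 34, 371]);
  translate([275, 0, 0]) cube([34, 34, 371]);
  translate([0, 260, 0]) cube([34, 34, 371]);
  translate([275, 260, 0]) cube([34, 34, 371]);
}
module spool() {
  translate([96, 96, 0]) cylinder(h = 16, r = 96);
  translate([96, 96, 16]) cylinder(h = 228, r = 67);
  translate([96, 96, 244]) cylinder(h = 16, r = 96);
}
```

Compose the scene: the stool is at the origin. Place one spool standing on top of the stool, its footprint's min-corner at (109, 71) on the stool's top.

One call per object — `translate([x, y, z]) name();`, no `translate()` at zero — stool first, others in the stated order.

stool();
translate([109, 71, 396]) spool();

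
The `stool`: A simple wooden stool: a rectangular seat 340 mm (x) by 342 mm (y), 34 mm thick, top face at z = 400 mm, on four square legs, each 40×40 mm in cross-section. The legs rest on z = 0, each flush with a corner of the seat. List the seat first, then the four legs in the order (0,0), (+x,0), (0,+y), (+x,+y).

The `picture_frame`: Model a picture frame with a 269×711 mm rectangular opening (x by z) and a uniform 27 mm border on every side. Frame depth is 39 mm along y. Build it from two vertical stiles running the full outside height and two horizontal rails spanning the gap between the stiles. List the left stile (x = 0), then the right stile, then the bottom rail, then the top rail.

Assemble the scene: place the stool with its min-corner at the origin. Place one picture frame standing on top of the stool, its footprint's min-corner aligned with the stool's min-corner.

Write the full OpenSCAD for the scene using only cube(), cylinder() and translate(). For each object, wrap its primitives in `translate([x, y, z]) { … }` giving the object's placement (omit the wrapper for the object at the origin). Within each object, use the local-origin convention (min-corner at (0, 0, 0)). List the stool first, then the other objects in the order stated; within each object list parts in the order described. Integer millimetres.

translate([0, 0, 366]) cube([340, 342, 34]);
cube([40, 40, 366]);
translate([300, 0, 0]) cube([40, 40, 366]);
translate([0, 302, 0]) cube([40, 40, 366]);
translate([300, 302, 0]) cube([40, 40, 366]);
translate([0, 0, 400]) {
  cube([27, 39, 765]);
  translate([296, 0, 0]) cube([27, 39, 765]);
  translate([27, 0, 0]) cube([269, 39, 27]);
  translate([27, 0, 738]) cube([269, 39, 27]);
}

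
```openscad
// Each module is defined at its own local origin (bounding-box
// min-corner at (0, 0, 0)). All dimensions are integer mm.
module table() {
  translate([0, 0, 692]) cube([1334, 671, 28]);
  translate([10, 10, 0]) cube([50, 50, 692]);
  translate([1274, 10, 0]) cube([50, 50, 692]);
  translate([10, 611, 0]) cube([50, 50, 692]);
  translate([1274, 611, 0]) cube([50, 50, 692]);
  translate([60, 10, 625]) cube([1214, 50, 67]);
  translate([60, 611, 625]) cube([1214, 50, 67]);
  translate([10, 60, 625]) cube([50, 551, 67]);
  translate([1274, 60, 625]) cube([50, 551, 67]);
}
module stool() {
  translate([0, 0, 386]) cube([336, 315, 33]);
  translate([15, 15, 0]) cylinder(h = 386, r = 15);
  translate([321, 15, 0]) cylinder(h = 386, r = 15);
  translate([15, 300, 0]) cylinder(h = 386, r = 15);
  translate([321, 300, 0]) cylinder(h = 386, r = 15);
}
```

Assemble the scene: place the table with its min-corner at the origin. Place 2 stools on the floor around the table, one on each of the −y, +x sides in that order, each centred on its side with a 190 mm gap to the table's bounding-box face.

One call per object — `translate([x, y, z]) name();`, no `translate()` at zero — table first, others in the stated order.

table();
translate([499, -505, 0]) stool();
translate([1524, 178, 0]) stool();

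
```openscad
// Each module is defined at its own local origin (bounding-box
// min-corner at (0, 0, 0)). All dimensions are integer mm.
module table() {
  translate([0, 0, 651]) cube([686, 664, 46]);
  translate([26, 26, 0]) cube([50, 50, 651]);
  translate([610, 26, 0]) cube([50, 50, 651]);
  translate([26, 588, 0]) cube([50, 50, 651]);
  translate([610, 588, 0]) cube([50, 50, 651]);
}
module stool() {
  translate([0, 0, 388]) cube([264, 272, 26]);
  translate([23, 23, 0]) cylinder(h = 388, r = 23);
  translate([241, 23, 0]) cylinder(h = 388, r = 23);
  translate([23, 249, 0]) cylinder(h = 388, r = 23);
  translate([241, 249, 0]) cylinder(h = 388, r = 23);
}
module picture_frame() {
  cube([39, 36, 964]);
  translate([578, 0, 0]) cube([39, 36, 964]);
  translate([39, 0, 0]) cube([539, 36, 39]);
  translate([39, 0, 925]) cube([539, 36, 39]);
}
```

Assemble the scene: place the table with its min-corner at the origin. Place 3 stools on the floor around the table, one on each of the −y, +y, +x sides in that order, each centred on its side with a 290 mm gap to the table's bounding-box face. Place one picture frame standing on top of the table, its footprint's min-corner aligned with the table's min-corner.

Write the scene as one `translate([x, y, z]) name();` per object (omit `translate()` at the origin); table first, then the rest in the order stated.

table();
translate([211, -562, 0]) stool();
translate([211, 954, 0]) stool();
translate([976, 196, 0]) stool();
translate([0, 0, 697]) picture_frame();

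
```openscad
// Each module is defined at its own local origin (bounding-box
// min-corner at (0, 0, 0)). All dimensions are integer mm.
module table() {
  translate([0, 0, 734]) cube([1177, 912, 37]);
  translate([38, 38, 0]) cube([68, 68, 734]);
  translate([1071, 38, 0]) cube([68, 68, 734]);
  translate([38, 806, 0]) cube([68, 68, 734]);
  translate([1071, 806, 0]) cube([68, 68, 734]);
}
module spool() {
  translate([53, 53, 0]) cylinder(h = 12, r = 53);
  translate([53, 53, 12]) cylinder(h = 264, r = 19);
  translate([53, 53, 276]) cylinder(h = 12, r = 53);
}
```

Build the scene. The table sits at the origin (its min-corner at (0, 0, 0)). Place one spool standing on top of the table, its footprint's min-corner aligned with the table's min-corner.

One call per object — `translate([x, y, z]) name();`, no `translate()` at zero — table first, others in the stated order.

table();
translate([0, 0, 771]) spool();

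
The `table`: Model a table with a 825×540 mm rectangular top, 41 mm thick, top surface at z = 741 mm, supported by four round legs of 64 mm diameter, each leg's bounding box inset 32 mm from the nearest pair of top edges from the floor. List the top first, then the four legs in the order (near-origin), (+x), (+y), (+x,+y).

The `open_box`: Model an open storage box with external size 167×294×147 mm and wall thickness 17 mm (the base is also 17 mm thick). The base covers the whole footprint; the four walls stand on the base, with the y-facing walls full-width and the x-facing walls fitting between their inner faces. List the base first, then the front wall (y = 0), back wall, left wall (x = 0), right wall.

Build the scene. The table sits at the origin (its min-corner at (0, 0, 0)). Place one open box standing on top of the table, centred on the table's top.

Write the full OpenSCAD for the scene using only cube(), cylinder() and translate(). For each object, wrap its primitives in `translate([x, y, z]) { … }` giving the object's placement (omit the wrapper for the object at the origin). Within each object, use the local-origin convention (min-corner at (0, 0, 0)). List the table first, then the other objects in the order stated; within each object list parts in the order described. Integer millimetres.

translate([0, 0, 700]) cube([825, 540, 41]);
translate([64, 64, 0]) cylinder(h = 700, r = 32);
translate([761, 64, 0]) cylinder(h = 700, r = 32);
translate([64, 476, 0]) cylinder(h = 700, r = 32);
translate([761, 476, 0]) cylinder(h = 700, r = 32);
translate([329, 123, 741]) {
  cube([167, 294, 17]);
  translate([0, 0, 17]) cube([167, 17, 130]);
  translate([0, 277, 17]) cube([167, 17, 130]);
  translate([0, 17, 17]) cube([17, 260, 130]);
  translate([150, 17, 17]) cube([17, 260, 130]);
}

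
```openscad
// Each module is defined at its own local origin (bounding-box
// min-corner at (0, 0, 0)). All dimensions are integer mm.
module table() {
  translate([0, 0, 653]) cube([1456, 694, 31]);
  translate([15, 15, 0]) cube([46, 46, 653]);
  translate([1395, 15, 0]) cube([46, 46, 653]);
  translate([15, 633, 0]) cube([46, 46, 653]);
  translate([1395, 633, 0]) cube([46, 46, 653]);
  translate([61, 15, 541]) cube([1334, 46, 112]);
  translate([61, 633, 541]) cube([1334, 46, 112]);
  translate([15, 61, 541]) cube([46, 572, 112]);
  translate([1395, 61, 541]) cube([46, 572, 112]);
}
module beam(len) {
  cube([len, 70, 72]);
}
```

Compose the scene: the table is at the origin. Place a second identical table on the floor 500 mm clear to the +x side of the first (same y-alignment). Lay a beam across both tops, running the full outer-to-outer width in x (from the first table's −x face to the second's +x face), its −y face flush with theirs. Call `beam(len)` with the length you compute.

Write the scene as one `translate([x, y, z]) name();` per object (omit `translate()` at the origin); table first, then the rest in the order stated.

table();
translate([1956, 0, 0]) table();
translate([0, 0, 684]) beam(3412);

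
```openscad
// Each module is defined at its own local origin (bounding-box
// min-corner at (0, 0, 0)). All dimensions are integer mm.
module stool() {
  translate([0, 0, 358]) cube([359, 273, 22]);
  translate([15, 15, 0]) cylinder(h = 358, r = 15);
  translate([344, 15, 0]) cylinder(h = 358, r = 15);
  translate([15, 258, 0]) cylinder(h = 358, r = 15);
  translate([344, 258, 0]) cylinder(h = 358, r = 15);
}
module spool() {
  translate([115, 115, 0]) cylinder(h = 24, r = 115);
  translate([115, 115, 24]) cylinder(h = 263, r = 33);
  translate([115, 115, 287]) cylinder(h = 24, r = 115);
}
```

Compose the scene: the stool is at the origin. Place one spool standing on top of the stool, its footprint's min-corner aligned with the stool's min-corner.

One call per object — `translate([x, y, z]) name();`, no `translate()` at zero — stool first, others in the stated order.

stool();
translate([0, 0, 380]) spool();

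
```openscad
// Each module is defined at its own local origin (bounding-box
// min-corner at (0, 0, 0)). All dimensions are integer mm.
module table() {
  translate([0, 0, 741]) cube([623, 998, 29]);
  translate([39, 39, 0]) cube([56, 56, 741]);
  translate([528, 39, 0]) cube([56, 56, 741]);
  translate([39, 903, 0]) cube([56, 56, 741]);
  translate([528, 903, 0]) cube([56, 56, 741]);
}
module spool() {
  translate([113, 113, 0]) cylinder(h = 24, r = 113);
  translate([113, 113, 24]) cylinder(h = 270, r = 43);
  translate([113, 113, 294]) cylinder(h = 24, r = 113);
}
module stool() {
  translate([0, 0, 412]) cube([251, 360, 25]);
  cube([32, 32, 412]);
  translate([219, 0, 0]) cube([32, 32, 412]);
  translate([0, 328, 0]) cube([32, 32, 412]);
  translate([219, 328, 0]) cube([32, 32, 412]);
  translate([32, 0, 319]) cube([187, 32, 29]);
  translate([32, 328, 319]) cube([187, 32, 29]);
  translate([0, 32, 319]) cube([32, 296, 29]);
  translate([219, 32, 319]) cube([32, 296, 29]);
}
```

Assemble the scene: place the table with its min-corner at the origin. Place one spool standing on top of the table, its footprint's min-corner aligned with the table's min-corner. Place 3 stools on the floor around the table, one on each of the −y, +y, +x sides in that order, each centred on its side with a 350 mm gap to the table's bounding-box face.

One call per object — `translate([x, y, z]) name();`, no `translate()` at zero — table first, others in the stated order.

table();
translate([0, 0, 770]) spool();
translate([186, -710, 0]) stool();
translate([186, 1348, 0]) stool();
translate([973, 319, 0]) stool();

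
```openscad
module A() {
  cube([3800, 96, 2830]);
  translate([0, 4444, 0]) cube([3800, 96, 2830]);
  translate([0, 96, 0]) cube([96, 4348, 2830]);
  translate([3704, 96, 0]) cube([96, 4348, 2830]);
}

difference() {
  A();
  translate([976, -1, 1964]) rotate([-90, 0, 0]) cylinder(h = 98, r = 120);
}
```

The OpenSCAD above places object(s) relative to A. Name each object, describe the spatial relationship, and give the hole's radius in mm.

A is a house frame. The house frame has a circular hole through its front wall. The hole's radius is 120 mm.

The subtracted cylinder has r = 120 mm.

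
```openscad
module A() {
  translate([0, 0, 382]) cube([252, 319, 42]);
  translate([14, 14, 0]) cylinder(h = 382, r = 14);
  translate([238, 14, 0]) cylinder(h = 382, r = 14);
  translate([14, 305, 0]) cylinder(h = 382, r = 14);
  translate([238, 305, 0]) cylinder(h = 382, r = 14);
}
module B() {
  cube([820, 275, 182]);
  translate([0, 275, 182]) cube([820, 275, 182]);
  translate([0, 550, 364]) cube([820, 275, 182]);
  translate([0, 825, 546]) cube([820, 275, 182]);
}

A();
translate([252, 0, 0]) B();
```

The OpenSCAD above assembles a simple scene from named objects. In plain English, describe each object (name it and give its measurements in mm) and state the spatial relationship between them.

A is a four-legged stool. The seat is 252×319 mm, 42 mm thick, top at z = 424 mm. It stands on four round legs, each 28 mm in diameter, from z = 0 to the seat underside, each leg's axis is inset half a diameter from the nearest pair of seat edges (so the leg's bounding box is flush with the corner).

B is a run of 4 identical solid stair steps. Each tread is 820×275 mm and each step block is 182 mm high. Step 1 rests on the floor; step k is offset from step 1 by (k−1)×275 mm in y and (k−1)×182 mm in z.

The staircase is against the stool's +x side, with their −y faces flush.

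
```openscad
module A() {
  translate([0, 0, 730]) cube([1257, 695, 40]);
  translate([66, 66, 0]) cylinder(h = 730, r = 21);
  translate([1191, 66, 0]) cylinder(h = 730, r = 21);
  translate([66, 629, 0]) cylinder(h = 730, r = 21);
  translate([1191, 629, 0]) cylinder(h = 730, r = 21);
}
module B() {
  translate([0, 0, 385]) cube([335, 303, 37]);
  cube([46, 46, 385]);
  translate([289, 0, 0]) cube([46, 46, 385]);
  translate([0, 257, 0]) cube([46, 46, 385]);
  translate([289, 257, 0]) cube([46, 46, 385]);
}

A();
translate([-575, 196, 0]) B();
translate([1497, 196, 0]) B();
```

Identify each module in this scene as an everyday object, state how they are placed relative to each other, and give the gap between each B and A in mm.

Each stool's nearest face is 240 mm from the table's bounding box.

A is a table. B is a stool. Two stools sit around the table at the −x, +x sides. The gap between each stool and the table is 240 mm.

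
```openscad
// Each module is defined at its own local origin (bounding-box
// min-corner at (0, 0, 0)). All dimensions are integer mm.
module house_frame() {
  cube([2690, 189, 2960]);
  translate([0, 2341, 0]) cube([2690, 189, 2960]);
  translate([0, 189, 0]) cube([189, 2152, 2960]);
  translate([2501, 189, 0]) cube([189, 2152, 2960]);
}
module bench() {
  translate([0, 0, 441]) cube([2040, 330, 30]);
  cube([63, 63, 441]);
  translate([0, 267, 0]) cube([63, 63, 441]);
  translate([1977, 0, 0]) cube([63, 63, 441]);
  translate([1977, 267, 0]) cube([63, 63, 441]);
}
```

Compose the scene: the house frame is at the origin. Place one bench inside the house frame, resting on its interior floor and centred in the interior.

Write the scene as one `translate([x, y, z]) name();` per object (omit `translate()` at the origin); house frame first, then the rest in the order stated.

house_frame();
translate([325, 1100, 0]) bench();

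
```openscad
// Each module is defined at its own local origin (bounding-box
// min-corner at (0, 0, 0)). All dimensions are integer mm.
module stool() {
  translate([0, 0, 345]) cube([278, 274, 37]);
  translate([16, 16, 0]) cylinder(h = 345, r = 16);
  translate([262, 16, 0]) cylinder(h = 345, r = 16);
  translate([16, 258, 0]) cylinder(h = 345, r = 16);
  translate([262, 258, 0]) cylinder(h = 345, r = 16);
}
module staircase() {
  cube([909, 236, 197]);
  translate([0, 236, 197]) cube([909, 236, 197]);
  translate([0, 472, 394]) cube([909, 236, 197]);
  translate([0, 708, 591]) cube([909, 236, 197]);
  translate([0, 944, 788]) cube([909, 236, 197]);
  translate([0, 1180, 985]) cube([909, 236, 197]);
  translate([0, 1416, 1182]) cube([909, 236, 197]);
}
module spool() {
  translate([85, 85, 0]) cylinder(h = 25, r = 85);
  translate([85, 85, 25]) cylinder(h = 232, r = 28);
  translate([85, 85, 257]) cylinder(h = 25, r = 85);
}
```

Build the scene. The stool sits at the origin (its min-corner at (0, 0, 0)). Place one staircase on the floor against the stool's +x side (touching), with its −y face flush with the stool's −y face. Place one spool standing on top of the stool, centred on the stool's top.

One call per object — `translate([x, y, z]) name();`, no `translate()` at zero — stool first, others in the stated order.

stool();
translate([278, 0, 0]) staircase();
translate([54, 52, 382]) spool();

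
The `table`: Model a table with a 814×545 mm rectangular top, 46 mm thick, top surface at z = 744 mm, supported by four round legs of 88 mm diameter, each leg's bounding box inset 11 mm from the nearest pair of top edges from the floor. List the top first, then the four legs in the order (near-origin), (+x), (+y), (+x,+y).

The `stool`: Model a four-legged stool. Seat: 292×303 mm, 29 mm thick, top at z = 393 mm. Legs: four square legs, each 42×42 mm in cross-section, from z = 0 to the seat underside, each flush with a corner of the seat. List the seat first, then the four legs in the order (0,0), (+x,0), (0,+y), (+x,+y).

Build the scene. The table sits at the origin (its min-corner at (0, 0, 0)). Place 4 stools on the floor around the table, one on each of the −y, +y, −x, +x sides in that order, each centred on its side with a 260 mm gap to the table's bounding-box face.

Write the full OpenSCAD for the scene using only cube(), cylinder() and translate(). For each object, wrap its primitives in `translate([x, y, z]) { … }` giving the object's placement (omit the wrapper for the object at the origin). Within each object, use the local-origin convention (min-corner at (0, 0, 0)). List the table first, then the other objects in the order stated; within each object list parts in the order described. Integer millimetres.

translate([0, 0, 698]) cube([814, 545, 46]);
translate([55, 55, 0]) cylinder(h = 698, r = 44);
translate([759, 55, 0]) cylinder(h = 698, r = 44);
translate([55, 490, 0]) cylinder(h = 698, r = 44);
translate([759, 490, 0]) cylinder(h = 698, r = 44);
translate([261, -563, 0]) {
  translate([0, 0, 364]) cube([292, 303, 29]);
  cube([42, 42, 364]);
  translate([250, 0, 0]) cube([42, 42, 364]);
  translate([0, 261, 0]) cube([42, 42, 364]);
  translate([250, 261, 0]) cube([42, 42, 364]);
}
translate([261, 805, 0]) {
  translate([0, 0, 364]) cube([292, 303, 29]);
  cube([42, 42, 364]);
  translate([250, 0, 0]) cube([42, 42, 364]);
  translate([0, 261, 0]) cube([42, 42, 364]);
  translate([250, 261, 0]) cube([42, 42, 364]);
}
translate([-552, 121, 0]) {
  translate([0, 0, 364]) cube([292, 303, 29]);
  cube([42, 42, 364]);
  translate([250, 0, 0]) cube([42, 42, 364]);
  translate([0, 261, 0]) cube([42, 42, 364]);
  translate([250, 261, 0]) cube([42, 42, 364]);
}
translate([1074, 121, 0]) {
  translate([0, 0, 364]) cube([292, 303, 29]);
  cube([42, 42, 364]);
  translate([250, 0, 0]) cube([42, 42, 364]);
  translate([0, 261, 0]) cube([42, 42, 364]);
  translate([250, 261, 0]) cube([42, 42, 364]);
}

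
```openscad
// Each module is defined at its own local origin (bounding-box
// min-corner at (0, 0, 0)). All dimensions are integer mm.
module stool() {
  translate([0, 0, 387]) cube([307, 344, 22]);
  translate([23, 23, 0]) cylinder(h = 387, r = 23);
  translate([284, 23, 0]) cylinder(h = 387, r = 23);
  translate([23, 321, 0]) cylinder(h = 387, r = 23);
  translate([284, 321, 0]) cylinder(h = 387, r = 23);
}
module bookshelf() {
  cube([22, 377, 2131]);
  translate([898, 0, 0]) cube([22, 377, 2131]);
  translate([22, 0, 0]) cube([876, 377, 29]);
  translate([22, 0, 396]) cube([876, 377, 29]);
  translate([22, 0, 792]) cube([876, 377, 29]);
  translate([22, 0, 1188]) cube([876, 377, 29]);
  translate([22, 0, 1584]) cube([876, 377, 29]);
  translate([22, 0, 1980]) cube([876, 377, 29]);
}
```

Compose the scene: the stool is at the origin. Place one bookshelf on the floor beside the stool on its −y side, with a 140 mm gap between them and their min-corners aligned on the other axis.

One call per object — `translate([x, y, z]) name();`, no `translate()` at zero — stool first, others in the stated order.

stool();
translate([0, -517, 0]) bookshelf();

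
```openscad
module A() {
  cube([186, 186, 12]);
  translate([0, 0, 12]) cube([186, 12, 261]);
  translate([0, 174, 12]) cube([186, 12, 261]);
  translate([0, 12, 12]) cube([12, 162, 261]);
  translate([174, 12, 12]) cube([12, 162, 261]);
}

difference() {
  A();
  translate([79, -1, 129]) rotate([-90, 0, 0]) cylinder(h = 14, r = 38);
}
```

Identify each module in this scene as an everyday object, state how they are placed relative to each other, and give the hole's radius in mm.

A is an open box. The open box has a circular hole through its front wall. The hole's radius is 38 mm.

The subtracted cylinder has r = 38 mm.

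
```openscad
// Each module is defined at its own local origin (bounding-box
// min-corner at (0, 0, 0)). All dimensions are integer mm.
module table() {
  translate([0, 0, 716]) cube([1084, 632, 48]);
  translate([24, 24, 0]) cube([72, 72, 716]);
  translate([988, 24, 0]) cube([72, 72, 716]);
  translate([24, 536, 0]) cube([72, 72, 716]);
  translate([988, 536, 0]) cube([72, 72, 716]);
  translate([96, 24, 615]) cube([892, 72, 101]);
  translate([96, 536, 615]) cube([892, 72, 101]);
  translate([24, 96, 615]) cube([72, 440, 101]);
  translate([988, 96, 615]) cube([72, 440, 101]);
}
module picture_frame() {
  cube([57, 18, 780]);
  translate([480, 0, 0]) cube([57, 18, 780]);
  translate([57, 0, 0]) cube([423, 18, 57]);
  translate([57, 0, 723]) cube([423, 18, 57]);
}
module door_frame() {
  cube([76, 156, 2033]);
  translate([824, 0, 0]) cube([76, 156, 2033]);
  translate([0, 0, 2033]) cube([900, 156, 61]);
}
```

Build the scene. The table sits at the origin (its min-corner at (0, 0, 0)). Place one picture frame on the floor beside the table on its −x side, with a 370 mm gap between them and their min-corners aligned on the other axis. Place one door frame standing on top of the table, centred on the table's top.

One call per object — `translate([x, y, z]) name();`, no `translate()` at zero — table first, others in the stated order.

table();
translate([-907, 0, 0]) picture_frame();
translate([92, 238, 764]) door_frame();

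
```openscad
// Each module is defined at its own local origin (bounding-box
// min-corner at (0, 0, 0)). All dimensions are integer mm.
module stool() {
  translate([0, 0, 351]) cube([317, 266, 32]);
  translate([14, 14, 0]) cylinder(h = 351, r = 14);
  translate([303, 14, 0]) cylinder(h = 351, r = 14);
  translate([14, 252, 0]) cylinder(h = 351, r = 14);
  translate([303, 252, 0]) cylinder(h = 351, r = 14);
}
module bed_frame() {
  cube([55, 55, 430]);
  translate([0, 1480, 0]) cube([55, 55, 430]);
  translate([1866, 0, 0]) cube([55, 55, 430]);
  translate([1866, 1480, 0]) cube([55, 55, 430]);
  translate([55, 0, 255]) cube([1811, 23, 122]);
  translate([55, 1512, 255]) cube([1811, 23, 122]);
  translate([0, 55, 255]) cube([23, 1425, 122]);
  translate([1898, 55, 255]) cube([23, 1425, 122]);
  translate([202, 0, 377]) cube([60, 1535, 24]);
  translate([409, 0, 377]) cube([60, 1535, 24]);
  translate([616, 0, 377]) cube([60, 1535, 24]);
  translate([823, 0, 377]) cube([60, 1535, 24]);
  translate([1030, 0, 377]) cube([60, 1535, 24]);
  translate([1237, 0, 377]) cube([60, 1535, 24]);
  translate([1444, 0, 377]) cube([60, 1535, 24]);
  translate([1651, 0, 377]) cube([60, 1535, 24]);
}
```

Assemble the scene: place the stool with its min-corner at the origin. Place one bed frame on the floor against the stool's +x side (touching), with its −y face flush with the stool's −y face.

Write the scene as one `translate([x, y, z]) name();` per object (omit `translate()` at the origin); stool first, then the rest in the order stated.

stool();
translate([317, 0, 0]) bed_frame();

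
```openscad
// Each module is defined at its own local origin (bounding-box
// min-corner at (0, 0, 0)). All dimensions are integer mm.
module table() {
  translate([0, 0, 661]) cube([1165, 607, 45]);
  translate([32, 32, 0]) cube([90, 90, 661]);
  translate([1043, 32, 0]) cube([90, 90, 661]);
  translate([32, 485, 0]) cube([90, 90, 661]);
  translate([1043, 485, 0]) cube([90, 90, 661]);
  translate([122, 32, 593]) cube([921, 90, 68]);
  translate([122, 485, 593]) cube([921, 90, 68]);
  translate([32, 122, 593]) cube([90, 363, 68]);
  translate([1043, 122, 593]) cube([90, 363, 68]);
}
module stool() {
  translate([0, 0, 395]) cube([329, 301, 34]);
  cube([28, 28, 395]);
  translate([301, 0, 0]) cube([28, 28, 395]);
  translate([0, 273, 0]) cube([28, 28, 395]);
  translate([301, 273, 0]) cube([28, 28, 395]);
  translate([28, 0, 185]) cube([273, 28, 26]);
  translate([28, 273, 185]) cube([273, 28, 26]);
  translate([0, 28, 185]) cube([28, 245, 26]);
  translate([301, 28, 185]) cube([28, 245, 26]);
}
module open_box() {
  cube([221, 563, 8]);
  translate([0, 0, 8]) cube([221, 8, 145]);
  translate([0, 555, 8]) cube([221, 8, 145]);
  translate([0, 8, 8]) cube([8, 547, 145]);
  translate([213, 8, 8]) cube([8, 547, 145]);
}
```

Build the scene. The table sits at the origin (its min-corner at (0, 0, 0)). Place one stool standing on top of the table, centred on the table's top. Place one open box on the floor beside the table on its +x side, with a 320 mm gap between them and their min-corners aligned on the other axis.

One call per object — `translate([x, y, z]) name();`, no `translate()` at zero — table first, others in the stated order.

table();
translate([418, 153, 706]) stool();
translate([1485, 0, 0]) open_box();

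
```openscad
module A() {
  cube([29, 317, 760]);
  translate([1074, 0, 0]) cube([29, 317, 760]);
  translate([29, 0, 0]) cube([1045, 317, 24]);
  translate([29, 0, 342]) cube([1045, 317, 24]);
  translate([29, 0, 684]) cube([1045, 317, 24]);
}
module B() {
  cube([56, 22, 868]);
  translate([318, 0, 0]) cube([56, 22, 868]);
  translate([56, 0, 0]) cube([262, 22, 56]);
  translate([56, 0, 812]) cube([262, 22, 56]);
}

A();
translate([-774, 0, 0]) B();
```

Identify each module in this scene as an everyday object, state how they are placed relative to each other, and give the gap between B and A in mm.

The picture frame's nearest face is 400 mm from the bookshelf's −x face.

A is a bookshelf. B is a picture frame. The picture frame is on the floor beside the bookshelf on its −x side. The gap between the picture frame and the bookshelf is 400 mm.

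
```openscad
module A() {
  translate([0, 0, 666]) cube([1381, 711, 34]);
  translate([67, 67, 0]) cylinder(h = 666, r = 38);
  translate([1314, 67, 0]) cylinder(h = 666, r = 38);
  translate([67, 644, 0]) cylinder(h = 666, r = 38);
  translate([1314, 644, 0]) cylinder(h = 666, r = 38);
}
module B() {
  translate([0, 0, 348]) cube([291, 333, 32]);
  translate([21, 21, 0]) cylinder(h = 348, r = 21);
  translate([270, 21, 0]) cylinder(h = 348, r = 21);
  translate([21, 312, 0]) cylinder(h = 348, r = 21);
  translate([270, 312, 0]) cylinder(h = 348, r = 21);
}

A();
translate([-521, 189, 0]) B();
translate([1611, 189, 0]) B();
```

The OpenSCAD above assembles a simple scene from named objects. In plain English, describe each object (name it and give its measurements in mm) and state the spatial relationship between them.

A is a table: top 1381 mm (x) × 711 mm (y), 34 mm thick, upper face at z = 700 mm, on four round legs of 76 mm diameter, each leg's bounding box inset 29 mm from the nearest pair of top edges, running from z = 0 to the bottom of the top.

B is a simple wooden stool: a rectangular seat 291 mm (x) by 333 mm (y), 32 mm thick, top face at z = 380 mm, on four round legs, each 42 mm in diameter. The legs rest on z = 0, each leg's axis is inset half a diameter from the nearest pair of seat edges (so the leg's bounding box is flush with the corner).

Two stools sit around the table at the −x, +x sides.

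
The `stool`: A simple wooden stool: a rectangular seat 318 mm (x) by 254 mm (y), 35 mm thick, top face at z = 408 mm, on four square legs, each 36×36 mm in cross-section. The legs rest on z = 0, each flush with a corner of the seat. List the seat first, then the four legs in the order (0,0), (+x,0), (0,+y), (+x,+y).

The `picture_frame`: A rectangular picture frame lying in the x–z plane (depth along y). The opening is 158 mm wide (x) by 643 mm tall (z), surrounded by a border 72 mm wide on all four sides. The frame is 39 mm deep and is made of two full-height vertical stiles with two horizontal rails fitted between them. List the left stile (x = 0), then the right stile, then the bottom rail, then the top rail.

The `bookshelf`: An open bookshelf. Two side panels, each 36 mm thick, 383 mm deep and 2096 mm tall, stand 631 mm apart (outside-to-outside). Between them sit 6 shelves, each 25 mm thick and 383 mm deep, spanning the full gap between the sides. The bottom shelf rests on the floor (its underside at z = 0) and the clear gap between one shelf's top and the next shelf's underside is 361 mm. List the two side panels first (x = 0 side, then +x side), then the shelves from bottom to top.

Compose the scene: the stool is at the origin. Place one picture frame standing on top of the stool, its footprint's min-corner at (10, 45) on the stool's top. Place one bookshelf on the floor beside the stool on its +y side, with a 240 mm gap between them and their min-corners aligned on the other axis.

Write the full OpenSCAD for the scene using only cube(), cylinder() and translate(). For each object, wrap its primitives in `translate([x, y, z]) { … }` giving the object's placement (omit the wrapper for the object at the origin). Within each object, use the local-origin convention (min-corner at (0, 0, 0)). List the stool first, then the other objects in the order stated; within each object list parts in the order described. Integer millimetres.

translate([0, 0, 373]) cube([318, 254, 35]);
cube([36, 36, 373]);
translate([282, 0, 0]) cube([36, 36, 373]);
translate([0, 218, 0]) cube([36, 36, 373]);
translate([282, 218, 0]) cube([36, 36, 373]);
translate([10, 45, 408]) {
  cube([72, 39, 787]);
  translate([230, 0, 0]) cube([72, 39, 787]);
  translate([72, 0, 0]) cube([158, 39, 72]);
  translate([72, 0, 715]) cube([158, 39, 72]);
}
translate([0, 494, 0]) {
  cube([36, 383, 2096]);
  translate([595, 0, 0]) cube([36, 383, 2096]);
  translate([36, 0, 0]) cube([559, 383, 25]);
  translate([36, 0, 386]) cube([559, 383, 25]);
  translate([36, 0, 772]) cube([559, 383, 25]);
  translate([36, 0, 1158]) cube([559, 383, 25]);
  translate([36, 0, 1544]) cube([559, 383, 25]);
  translate([36, 0, 1930]) cube([559, 383, 25]);
}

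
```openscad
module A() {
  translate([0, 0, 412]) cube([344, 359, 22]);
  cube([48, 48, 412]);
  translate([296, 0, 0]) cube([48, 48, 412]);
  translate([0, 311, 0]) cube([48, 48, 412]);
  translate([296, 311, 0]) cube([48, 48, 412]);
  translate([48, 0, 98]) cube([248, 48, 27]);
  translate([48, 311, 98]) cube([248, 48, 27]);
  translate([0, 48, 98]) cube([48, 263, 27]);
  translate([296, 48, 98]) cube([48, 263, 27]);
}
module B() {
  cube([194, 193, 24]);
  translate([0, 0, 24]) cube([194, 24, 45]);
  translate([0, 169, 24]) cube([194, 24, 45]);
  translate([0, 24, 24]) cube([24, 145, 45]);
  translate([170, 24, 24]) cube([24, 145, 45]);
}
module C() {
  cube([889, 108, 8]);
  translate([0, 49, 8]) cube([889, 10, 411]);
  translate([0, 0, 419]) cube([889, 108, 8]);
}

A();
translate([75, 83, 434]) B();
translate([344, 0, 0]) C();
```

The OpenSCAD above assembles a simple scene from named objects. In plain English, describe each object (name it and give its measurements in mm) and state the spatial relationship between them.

A is a four-legged stool. The seat is 344×359 mm, 22 mm thick, top at z = 434 mm. It stands on four square legs, each 48×48 mm in cross-section, from z = 0 to the seat underside, each flush with a corner of the seat. Four stretchers, 48 mm wide and 27 mm tall, connect adjacent legs with their undersides at z = 98 mm, each running between the inner faces of the legs it joins and aligned with the legs' outer faces on the other axis.

B is an open-topped rectangular box: outside dimensions 194×193×69 mm, with a uniform wall and base thickness of 24 mm. The base is a full 194×193 slab on the floor; four walls sit on top of the base. The front and back walls (the −y and +y sides) span the full width; the two side walls fit between them.

C is an I-beam lying along x, 889 mm long. Overall section height 427 mm. Two flanges 108 mm wide (y) and 8 mm thick, one on the floor and one at the top; a web 10 mm thick runs between them, centred on the flange width.

The open box is on top of the stool, centred. The I-beam is against the stool's +x side, with their −y faces flush.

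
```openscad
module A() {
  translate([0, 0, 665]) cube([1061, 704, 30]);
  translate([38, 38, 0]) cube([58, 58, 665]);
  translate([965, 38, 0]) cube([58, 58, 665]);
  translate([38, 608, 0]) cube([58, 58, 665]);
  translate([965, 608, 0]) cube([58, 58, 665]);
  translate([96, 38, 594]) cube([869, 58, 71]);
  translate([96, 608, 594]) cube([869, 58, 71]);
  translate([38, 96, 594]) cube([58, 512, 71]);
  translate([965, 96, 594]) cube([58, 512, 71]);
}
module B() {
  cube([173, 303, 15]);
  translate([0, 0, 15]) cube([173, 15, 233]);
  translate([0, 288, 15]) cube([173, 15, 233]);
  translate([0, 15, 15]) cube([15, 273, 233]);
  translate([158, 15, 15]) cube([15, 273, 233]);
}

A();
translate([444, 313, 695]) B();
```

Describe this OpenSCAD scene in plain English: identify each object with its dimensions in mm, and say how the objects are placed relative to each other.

A is a rectangular dining table. The top is 1061×704×30 mm with its upper surface at z = 695 mm. It stands on four 58×58 mm square legs, each inset 38 mm from the nearest pair of top edges, running from the floor to the underside of the top. Four apron rails, 58 mm thick and 71 mm tall, run between adjacent legs with their top edges flush with the underside of the top and their outer faces flush with the legs' outer faces.

B is an open storage box with external size 173×303×248 mm and wall thickness 15 mm (the base is also 15 mm thick). The base covers the whole footprint; the four walls stand on the base, with the y-facing walls full-width and the x-facing walls fitting between their inner faces.

The open box is on top of the table.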